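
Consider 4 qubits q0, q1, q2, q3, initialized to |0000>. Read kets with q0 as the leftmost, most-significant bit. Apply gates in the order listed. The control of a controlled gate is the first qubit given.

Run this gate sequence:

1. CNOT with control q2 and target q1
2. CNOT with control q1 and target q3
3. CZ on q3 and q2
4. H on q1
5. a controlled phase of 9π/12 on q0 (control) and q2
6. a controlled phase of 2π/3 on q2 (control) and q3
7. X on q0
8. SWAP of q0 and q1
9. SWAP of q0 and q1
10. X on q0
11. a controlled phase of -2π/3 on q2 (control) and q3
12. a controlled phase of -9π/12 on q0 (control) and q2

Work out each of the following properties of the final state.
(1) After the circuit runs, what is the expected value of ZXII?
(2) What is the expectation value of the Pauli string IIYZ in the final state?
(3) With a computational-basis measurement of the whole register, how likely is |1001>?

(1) In the final state, ZXII has expectation 1.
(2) The expectation value of IIYZ is 0.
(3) The probability of measuring |1001> is 0.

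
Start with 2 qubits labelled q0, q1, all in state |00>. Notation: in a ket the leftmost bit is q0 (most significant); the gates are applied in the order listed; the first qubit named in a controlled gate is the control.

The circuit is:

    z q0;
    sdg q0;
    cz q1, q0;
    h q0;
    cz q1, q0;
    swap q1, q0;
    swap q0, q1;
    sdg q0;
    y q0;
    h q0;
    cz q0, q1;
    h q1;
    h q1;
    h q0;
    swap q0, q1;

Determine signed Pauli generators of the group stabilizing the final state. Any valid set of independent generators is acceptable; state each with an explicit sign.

The final state is stabilized by the group generated by -IY, +ZI; other independent generating sets are equally valid.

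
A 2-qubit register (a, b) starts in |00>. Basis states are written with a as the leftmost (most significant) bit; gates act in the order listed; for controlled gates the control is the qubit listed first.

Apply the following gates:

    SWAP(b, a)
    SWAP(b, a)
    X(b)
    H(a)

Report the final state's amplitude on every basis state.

The final amplitudes are 0 on |00>, sqrt(2)/2 on |01>, 0 on |10>, sqrt(2)/2 on |11>. Key observation: steps 1-2 multiply out to the identity, so the circuit reduces to the remaining gates.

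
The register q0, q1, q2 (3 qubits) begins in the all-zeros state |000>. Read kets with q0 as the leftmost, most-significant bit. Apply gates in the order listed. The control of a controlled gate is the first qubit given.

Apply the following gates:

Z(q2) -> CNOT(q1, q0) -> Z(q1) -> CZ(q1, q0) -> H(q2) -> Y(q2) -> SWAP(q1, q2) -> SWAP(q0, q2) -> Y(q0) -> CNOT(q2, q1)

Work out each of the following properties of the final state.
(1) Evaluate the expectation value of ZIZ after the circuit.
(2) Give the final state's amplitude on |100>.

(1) The expectation value of ZIZ is -1.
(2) The final state's coefficient on |100> equals sqrt(2)/2.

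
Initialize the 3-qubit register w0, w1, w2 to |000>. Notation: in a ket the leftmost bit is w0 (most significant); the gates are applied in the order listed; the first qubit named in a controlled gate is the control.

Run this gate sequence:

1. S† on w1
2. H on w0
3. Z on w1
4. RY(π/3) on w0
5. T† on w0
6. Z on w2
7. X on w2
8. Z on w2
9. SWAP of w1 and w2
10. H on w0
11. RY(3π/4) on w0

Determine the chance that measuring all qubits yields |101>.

A full measurement returns |101> with probability 0.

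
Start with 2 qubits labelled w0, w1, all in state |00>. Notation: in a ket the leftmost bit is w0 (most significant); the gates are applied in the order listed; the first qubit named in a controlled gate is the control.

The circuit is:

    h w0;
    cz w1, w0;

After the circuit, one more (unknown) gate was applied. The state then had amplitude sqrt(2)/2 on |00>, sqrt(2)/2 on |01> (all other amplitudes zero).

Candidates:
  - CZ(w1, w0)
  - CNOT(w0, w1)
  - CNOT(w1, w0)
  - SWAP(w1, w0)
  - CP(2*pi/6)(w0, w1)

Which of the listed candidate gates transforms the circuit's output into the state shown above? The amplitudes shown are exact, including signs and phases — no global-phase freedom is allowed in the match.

The applied gate was SWAP(w1, w0).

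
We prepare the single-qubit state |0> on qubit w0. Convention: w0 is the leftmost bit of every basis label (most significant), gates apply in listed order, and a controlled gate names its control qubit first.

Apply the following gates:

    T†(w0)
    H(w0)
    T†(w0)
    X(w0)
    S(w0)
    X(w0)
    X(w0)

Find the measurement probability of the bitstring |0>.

The probability of measuring |0> is 1/2.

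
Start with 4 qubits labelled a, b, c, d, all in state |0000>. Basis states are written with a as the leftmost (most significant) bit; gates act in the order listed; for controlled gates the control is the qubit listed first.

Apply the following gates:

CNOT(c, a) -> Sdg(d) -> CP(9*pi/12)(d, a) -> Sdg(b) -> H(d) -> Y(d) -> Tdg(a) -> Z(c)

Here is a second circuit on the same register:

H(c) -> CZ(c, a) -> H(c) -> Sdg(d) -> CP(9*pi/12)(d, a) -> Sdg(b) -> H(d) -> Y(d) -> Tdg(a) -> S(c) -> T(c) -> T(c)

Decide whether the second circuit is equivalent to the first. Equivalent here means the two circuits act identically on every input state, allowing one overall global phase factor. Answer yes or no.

No, they are not equivalent — no single phase factor reconciles the two unitaries.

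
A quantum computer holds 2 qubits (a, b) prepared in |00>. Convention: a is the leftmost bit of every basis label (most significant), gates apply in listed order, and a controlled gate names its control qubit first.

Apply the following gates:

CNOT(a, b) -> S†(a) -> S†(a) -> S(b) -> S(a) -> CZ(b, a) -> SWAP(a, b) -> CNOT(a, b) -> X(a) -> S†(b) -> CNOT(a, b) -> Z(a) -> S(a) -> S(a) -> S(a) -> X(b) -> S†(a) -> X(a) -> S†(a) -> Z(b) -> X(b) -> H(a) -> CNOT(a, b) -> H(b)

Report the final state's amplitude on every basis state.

The final amplitudes are 1/2 on |00>, -1/2 on |01>, 1/2 on |10>, 1/2 on |11>.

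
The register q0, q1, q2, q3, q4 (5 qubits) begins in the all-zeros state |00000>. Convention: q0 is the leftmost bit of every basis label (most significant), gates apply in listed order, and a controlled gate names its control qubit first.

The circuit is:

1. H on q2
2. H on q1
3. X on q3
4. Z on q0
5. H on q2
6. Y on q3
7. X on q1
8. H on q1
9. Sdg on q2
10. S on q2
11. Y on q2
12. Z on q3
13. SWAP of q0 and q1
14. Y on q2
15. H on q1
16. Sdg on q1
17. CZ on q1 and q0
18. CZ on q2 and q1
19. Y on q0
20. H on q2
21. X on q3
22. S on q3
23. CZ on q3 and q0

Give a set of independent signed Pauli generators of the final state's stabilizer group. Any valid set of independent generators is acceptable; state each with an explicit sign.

The stabilizer group can be generated by -IYIII, +IIXII, -ZIIII, -IIIZI, +IIIIZ, among other valid generating sets.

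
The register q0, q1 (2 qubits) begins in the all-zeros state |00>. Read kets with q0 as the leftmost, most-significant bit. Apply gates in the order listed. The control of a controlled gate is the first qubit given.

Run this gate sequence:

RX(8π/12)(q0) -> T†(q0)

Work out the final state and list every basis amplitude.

After the circuit, the state carries amplitude 1/2 on |00>, 0 on |01>, -sqrt(3)*exp(I*pi/4)/2 on |10>, 0 on |11>.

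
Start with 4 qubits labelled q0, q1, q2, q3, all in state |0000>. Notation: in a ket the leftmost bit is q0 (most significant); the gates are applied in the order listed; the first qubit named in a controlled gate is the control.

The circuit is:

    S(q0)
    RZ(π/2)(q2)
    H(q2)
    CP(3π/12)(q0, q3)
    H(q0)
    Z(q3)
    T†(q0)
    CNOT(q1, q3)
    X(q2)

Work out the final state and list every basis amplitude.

After the circuit, the state carries amplitude -exp(3*I*pi/4)/2 on |0000>, -exp(3*I*pi/4)/2 on |0010>, -I/2 on |1000>, -I/2 on |1010>, and 0 on every other basis state.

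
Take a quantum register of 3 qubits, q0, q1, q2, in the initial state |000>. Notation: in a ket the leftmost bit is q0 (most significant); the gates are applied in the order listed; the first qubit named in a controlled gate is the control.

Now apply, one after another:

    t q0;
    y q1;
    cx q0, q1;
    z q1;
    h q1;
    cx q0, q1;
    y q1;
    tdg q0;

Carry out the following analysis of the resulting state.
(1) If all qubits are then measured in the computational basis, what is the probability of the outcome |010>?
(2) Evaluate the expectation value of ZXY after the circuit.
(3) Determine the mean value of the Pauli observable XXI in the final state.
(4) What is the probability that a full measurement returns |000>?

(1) A full measurement returns |010> with probability 1/2.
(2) The expectation value of ZXY is 0.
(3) In the final state, XXI has expectation 0.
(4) A full measurement returns |000> with probability 1/2.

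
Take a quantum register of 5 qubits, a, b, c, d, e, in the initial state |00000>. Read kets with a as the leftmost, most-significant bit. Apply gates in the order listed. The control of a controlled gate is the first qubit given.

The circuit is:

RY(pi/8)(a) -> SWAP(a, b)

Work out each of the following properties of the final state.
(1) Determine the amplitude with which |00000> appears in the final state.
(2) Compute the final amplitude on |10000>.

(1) The amplitude on |00000> is cos(pi/16).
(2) The amplitude on |10000> is 0.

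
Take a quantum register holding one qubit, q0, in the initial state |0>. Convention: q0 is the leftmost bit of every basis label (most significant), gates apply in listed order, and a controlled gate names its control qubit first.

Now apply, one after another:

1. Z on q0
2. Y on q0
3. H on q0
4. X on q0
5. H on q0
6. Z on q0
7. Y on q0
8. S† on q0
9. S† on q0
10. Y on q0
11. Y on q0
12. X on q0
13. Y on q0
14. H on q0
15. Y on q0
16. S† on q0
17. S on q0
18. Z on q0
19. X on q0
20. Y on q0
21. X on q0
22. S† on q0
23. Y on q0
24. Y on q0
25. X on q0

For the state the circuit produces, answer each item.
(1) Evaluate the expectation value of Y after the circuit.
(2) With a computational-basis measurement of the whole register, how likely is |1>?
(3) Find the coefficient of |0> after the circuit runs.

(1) The expectation value of Y is -1. Key observation: steps 3-6 multiply out to the identity, so the circuit reduces to the remaining gates.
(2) Outcome |1> occurs with probability 1/2.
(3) The amplitude on |0> is sqrt(2)/2.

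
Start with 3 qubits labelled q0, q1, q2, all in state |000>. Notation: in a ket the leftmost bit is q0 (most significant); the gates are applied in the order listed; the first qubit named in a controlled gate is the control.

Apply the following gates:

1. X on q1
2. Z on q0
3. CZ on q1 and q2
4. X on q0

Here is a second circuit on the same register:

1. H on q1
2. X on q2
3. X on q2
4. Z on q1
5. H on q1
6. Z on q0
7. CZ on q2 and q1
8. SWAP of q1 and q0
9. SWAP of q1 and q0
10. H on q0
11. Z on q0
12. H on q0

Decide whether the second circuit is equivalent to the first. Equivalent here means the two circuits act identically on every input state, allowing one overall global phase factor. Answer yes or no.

Yes, they are equivalent — the unitaries differ by at most a global phase.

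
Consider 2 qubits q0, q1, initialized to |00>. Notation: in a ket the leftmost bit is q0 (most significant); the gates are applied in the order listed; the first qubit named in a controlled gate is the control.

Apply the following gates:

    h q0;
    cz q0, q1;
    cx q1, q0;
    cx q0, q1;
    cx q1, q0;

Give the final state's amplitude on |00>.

The final state's coefficient on |00> equals sqrt(2)/2.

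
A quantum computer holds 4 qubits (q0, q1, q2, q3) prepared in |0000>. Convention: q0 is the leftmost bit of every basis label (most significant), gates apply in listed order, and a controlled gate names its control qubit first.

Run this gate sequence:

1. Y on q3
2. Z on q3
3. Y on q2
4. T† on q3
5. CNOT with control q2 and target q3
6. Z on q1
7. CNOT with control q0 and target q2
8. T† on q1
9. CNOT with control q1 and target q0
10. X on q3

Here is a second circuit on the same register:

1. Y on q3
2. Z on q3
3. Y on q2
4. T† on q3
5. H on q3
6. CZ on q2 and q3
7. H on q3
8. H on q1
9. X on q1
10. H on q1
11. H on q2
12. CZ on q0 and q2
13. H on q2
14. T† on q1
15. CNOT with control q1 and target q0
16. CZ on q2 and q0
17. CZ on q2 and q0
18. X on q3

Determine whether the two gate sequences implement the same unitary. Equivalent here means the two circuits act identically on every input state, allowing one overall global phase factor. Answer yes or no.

Yes — the two circuits implement the same unitary up to a global phase.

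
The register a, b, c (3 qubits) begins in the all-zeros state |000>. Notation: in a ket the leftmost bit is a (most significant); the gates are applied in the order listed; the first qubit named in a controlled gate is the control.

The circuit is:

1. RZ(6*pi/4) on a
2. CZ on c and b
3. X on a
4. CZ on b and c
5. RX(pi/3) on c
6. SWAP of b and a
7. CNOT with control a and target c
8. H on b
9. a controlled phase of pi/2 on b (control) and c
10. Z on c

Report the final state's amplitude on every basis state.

After the circuit, the state carries amplitude -sqrt(6)*exp(I*pi/4)/4 on |000>, -sqrt(2)*exp(3*I*pi/4)/4 on |001>, sqrt(6)*exp(I*pi/4)/4 on |010>, -sqrt(2)*exp(I*pi/4)/4 on |011>, 0 on |100>, 0 on |101>, 0 on |110>, 0 on |111>.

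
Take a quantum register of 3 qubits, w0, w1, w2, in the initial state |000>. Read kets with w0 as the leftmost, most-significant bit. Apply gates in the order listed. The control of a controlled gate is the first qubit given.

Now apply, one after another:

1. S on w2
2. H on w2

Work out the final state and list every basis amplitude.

The resulting statevector has amplitude sqrt(2)/2 on |000>, sqrt(2)/2 on |001>, and 0 on every other basis state.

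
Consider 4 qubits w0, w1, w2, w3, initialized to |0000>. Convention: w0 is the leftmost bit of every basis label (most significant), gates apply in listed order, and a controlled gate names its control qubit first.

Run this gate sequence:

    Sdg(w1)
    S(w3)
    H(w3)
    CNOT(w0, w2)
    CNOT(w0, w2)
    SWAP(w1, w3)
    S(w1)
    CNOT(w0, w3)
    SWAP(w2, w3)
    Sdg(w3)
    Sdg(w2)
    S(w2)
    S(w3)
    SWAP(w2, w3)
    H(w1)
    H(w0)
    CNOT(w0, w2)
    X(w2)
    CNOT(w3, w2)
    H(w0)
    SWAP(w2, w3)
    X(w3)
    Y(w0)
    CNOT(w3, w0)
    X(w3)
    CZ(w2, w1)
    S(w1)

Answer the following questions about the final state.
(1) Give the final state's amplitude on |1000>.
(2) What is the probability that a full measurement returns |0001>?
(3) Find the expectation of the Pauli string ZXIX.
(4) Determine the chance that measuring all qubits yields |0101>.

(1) The amplitude on |1000> is -1/4 + I/4. Key observation: steps 9-14 multiply out to the identity, so the circuit reduces to the remaining gates.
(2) A full measurement returns |0001> with probability 1/8.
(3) The observable ZXIX averages to -1.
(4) Outcome |0101> occurs with probability 1/8.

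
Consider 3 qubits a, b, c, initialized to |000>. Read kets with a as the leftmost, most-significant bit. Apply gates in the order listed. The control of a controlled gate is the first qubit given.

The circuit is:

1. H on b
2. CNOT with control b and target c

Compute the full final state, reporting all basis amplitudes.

The resulting statevector has amplitude sqrt(2)/2 on |000>, sqrt(2)/2 on |011>, and 0 on every other basis state.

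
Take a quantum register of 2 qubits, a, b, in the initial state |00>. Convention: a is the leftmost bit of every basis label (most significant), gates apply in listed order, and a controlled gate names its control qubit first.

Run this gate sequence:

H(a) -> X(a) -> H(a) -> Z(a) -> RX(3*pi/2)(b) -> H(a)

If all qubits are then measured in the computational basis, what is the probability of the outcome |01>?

Outcome |01> occurs with probability 1/4. Key observation: the block from step 1 through step 4 cancels to the identity and can be dropped.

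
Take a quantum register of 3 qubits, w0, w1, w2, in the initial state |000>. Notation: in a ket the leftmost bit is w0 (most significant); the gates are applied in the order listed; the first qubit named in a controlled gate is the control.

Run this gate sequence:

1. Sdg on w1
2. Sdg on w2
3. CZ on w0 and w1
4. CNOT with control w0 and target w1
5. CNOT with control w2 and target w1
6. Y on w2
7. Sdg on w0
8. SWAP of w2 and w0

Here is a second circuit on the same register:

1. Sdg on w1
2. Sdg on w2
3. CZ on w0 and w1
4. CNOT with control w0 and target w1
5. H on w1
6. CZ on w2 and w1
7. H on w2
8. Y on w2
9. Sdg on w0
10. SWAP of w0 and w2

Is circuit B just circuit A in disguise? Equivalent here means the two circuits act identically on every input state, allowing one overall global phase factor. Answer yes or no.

No, they are not equivalent — no single phase factor reconciles the two unitaries.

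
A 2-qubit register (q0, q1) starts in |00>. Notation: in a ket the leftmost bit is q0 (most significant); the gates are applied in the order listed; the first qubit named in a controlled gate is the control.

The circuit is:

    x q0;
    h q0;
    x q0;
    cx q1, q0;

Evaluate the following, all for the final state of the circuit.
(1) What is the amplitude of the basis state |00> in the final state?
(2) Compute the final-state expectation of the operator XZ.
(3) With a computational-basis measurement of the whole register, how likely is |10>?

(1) The amplitude on |00> is -sqrt(2)/2.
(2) The expectation value of XZ is -1.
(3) The probability of measuring |10> is 1/2.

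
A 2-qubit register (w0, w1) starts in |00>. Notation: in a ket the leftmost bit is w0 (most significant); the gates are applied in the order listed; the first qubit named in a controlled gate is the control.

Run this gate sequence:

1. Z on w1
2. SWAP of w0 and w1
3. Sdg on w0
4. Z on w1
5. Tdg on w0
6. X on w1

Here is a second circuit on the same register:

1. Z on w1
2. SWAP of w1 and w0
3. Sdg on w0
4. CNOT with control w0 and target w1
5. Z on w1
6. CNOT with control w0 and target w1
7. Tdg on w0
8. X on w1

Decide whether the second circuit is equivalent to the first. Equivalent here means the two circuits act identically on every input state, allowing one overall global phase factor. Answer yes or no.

No: there is an input state on which the two circuits produce genuinely different outputs (not merely differing by a phase).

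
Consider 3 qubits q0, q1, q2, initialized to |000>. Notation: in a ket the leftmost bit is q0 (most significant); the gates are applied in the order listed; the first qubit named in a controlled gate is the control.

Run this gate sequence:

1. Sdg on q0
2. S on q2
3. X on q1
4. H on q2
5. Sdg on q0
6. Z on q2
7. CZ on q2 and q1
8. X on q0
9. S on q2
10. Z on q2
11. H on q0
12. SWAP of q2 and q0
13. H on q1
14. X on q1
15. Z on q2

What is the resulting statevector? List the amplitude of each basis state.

The final amplitudes are -sqrt(2)/4 on |000>, -sqrt(2)/4 on |001>, sqrt(2)/4 on |010>, sqrt(2)/4 on |011>, sqrt(2)*I/4 on |100>, sqrt(2)*I/4 on |101>, -sqrt(2)*I/4 on |110>, -sqrt(2)*I/4 on |111>.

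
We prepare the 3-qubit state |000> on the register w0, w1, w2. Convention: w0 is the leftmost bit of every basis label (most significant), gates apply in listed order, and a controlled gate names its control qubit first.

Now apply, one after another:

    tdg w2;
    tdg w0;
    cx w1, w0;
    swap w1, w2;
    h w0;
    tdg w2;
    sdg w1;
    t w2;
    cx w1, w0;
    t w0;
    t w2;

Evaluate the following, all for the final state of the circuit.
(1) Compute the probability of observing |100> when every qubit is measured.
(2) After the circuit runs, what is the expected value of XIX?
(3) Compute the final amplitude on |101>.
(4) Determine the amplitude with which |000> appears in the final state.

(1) The probability of measuring |100> is 1/2.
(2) In the final state, XIX has expectation 0.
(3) The final state's coefficient on |101> equals 0.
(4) The amplitude on |000> is sqrt(2)/2.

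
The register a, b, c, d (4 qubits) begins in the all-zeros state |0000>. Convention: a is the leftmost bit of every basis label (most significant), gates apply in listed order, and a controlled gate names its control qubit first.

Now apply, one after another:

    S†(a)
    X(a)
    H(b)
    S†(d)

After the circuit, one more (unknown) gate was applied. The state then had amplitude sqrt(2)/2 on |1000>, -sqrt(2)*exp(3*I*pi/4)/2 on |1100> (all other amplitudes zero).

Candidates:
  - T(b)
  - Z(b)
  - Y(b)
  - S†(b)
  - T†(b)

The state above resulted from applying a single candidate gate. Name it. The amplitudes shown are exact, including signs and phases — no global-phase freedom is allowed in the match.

It was T†(b) that produced the state shown.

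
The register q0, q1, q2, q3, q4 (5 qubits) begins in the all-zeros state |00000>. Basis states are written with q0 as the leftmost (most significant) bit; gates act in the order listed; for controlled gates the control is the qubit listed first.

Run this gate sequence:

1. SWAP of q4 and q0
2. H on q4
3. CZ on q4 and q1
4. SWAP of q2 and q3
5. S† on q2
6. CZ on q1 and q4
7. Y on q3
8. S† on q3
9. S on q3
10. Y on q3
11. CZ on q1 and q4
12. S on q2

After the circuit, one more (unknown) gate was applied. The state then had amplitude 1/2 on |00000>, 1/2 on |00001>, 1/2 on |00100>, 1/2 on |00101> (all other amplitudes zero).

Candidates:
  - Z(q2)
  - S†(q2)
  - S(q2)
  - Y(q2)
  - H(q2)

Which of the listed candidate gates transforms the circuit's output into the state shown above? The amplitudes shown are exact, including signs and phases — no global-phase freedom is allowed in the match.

The applied gate was H(q2). Key observation: the block from step 5 through step 12 cancels to the identity and can be dropped.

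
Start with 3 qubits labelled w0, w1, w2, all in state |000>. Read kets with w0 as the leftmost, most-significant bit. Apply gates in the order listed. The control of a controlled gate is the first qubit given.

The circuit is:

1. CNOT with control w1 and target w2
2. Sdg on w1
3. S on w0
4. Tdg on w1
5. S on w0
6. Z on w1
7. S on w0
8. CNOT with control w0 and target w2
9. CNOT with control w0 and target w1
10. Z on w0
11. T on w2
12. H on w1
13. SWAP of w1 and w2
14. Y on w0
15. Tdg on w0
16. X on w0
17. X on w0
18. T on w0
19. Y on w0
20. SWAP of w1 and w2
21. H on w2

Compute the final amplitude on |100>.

The amplitude on |100> is 0. Key observation: steps 13-20 multiply out to the identity, so the circuit reduces to the remaining gates.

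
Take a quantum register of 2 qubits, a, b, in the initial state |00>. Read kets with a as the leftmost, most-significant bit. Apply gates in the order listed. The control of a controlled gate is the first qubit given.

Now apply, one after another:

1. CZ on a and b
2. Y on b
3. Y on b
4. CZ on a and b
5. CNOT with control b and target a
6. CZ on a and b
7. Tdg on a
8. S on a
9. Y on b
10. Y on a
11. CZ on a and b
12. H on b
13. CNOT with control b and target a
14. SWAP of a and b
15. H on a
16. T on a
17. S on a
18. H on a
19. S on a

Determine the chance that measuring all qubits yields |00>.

The probability of measuring |00> is sqrt(2)/8 + 1/4. Key observation: gates 1-4 undo each other exactly, leaving only the rest of the circuit to track.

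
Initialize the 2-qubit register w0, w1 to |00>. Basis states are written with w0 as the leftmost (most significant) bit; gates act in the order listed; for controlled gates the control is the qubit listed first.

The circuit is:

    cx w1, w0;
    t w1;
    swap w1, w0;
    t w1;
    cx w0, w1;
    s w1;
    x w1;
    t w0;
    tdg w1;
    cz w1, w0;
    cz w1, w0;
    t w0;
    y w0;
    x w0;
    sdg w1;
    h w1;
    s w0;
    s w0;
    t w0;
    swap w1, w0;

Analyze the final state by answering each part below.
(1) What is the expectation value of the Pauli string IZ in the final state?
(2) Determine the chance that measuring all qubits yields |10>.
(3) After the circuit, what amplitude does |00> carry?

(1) In the final state, IZ has expectation 1.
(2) Outcome |10> occurs with probability 1/2.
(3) The final state's coefficient on |00> equals -sqrt(2)*exp(3*I*pi/4)/2.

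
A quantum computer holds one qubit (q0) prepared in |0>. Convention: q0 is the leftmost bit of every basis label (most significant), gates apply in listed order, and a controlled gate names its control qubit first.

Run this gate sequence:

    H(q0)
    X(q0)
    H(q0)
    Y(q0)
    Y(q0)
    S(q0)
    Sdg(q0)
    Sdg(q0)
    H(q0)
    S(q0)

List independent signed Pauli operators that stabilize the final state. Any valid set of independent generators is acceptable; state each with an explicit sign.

The final state is stabilized by the group generated by +Y; other independent generating sets are equally valid.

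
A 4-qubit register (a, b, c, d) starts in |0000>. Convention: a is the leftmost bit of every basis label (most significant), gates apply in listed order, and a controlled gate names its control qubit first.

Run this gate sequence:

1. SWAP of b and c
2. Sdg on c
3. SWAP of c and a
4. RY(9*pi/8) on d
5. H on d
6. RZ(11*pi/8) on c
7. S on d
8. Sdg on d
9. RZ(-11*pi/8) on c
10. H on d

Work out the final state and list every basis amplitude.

The resulting statevector has amplitude -sin(pi/16) on |0000>, sin(7*pi/16) on |0001>, and 0 on every other basis state. Key observation: steps 5-10 multiply out to the identity, so the circuit reduces to the remaining gates.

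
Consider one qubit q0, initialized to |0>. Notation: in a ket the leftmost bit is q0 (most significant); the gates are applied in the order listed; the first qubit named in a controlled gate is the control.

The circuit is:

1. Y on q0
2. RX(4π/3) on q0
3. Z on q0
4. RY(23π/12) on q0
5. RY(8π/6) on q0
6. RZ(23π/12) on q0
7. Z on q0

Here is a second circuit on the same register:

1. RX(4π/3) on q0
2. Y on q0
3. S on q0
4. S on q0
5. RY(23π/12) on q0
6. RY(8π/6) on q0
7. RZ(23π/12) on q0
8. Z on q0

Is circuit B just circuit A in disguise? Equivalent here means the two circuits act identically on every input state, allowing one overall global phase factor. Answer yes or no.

No — the two circuits implement different unitaries, even allowing a global phase.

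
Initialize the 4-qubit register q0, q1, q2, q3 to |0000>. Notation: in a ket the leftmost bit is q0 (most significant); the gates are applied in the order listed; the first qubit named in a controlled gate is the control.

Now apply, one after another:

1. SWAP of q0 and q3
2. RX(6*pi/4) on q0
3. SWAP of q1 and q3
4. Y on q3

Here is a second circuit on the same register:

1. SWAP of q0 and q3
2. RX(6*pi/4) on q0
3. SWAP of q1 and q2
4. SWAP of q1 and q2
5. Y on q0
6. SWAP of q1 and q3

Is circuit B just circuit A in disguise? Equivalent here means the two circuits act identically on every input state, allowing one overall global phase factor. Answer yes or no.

No — the two circuits implement different unitaries, even allowing a global phase.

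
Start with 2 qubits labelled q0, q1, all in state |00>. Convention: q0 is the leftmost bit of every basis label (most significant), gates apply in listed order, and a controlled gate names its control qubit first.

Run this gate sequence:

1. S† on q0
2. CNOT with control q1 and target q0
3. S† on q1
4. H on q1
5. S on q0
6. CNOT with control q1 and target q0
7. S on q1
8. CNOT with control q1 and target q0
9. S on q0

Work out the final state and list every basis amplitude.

After the circuit, the state carries amplitude sqrt(2)/2 on |00>, sqrt(2)*I/2 on |01>, 0 on |10>, 0 on |11>.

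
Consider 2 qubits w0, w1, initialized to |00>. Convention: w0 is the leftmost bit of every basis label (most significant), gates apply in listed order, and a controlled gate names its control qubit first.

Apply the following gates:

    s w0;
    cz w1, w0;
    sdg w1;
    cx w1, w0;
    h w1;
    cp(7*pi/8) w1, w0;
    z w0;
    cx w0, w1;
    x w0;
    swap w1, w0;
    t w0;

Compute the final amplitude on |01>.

The amplitude on |01> is sqrt(2)/2.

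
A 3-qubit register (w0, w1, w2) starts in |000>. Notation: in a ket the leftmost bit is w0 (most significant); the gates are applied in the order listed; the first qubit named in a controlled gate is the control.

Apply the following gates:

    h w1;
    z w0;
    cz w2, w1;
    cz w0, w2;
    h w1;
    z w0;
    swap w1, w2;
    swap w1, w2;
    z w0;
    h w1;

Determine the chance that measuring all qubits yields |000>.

The probability of measuring |000> is 1/2.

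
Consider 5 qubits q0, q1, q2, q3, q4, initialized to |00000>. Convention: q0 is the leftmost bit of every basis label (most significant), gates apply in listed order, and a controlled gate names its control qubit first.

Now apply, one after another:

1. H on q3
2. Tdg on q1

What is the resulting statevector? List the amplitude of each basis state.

The resulting statevector has amplitude sqrt(2)/2 on |00000>, sqrt(2)/2 on |00010>, and 0 on every other basis state.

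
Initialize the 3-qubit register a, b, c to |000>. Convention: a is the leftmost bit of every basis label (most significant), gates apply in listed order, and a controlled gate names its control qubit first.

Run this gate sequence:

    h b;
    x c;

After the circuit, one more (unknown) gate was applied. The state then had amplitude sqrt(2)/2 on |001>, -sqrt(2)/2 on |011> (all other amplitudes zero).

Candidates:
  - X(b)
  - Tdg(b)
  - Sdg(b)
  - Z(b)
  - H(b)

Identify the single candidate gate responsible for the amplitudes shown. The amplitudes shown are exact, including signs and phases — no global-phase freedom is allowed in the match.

It was Z(b) that produced the state shown.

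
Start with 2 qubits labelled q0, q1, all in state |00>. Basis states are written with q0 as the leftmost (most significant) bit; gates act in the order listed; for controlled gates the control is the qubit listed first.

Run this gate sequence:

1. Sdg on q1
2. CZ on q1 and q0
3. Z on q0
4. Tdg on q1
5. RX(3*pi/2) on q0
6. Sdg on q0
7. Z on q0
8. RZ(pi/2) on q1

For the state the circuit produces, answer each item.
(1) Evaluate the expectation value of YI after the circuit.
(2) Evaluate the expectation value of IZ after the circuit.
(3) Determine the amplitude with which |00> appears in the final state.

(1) In the final state, YI has expectation 0.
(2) The observable IZ averages to 1.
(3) The amplitude on |00> is sqrt(2)*exp(3*I*pi/4)/2.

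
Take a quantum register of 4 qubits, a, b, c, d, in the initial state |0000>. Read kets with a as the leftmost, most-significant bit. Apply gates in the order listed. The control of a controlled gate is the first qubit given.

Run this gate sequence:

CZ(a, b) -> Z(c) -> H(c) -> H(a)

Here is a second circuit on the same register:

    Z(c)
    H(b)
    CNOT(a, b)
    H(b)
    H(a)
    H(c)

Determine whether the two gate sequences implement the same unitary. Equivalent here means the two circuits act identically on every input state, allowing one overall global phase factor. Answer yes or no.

Yes: on every input state the two circuits agree up to one overall phase factor.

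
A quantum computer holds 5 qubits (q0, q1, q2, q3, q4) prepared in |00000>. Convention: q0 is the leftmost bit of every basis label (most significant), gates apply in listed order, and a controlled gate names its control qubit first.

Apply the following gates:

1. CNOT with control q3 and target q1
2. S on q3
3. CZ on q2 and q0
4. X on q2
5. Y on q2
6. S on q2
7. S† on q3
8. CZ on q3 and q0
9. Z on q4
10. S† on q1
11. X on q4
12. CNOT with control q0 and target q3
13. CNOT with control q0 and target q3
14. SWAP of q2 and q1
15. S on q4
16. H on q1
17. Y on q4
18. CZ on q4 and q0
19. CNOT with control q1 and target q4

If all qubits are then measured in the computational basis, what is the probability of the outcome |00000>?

Outcome |00000> occurs with probability 1/2. Key observation: the block from step 12 through step 13 cancels to the identity and can be dropped.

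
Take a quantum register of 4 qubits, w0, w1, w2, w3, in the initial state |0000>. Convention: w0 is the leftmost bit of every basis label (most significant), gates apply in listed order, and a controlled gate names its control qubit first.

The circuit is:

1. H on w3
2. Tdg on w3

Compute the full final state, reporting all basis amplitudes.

The final amplitudes are sqrt(2)/2 on |0000>, -sqrt(2)*exp(3*I*pi/4)/2 on |0001>, and 0 on every other basis state.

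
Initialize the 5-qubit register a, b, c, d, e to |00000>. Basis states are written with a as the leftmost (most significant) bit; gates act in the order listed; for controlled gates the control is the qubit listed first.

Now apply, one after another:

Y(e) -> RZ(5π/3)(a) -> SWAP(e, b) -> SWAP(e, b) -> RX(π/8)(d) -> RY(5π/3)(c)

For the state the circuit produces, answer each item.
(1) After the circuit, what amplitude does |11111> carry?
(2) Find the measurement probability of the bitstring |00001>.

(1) |11111> carries amplitude 0 in the final state. Key observation: gates 3-4 undo each other exactly, leaving only the rest of the circuit to track.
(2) Outcome |00001> occurs with probability 3*cos(pi/16)**2/4.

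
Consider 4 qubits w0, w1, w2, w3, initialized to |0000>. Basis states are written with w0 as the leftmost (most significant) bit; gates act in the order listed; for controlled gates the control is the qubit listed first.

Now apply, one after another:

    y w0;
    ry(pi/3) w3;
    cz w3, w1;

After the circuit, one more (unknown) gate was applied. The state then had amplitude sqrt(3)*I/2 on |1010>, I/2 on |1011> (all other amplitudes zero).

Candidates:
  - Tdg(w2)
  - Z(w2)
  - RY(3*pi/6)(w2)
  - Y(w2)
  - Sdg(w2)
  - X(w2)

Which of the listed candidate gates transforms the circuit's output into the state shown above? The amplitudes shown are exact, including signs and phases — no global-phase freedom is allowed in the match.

It was X(w2) that produced the state shown.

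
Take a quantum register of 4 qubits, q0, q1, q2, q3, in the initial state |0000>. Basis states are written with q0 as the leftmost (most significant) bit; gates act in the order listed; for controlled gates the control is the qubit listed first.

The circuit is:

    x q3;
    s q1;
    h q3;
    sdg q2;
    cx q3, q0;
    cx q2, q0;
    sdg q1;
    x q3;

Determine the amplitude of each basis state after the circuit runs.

After the circuit, the state carries amplitude sqrt(2)/2 on |0001>, -sqrt(2)/2 on |1000>, and 0 on every other basis state.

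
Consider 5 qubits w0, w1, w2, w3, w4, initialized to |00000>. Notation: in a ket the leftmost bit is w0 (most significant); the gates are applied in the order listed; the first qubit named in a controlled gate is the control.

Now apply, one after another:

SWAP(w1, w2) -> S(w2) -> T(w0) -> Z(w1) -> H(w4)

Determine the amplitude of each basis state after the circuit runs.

The final amplitudes are sqrt(2)/2 on |00000>, sqrt(2)/2 on |00001>, and 0 on every other basis state.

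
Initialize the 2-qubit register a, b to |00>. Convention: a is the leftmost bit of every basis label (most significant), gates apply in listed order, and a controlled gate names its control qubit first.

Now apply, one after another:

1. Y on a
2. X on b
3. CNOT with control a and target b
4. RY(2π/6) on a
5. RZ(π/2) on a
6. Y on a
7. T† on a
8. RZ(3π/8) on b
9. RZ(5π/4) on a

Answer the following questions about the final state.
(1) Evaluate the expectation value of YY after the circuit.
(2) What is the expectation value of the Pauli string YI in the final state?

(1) The observable YY averages to 0.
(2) The expectation value of YI is sqrt(3)/2.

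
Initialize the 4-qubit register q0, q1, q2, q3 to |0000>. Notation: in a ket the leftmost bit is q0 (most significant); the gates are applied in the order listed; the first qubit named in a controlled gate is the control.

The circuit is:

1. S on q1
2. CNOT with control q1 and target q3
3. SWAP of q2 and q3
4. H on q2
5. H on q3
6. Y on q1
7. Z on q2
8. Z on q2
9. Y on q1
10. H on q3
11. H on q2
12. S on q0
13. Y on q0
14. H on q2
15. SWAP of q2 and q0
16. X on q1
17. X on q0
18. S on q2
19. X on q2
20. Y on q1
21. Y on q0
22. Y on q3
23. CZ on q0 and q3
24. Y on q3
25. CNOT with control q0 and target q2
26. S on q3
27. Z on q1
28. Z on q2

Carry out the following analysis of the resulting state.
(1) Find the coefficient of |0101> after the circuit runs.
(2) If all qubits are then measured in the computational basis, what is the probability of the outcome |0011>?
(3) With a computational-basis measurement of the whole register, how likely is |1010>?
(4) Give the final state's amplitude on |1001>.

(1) |0101> carries amplitude 0 in the final state.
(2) The probability of measuring |0011> is 0.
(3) Outcome |1010> occurs with probability 1/2.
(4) |1001> carries amplitude 0 in the final state.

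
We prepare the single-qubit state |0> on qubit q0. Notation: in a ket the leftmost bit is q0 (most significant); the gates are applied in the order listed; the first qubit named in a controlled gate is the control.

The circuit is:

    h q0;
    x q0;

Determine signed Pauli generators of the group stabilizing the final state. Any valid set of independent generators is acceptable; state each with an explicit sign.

One valid set of independent stabilizer generators is +X (any independent generating set of the same group is equally correct).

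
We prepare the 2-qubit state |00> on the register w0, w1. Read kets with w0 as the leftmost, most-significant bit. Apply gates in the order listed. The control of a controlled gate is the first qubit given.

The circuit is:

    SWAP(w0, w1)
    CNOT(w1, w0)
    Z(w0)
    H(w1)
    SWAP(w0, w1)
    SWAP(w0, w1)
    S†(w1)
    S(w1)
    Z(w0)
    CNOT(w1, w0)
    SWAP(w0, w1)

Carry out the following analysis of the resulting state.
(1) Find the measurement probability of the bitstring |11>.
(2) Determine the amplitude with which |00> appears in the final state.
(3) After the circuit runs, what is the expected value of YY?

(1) Outcome |11> occurs with probability 1/2.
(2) |00> carries amplitude sqrt(2)/2 in the final state.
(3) In the final state, YY has expectation -1.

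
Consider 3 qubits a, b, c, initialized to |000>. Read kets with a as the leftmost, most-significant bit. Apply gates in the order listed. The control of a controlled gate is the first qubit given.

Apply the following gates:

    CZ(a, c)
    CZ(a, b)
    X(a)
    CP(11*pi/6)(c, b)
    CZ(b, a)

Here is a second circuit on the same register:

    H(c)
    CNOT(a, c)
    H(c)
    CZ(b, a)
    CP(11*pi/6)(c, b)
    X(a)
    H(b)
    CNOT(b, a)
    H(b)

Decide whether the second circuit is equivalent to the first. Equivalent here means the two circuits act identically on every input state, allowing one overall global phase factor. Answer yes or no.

No: there is an input state on which the two circuits produce genuinely different outputs (not merely differing by a phase).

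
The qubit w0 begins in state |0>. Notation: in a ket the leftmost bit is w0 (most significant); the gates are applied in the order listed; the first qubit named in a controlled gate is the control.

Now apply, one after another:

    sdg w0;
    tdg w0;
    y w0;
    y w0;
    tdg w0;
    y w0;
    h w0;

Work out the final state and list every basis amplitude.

The resulting statevector has amplitude sqrt(2)*I/2 on |0>, -sqrt(2)*I/2 on |1>.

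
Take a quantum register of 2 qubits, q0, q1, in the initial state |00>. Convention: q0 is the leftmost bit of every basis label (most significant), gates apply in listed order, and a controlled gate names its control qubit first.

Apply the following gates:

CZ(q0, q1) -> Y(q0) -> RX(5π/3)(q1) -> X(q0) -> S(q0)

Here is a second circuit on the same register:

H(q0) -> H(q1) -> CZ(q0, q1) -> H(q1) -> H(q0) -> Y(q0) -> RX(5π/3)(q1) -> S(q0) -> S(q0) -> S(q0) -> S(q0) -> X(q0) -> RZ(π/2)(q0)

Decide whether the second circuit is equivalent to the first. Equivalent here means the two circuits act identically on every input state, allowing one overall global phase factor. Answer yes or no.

No — the two circuits implement different unitaries, even allowing a global phase.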